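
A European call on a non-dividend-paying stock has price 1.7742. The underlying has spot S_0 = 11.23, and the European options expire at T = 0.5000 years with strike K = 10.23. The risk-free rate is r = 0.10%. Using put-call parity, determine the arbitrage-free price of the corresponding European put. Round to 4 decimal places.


Put-call parity: C - P = S_0 * exp(-qT) - K * exp(-rT).
S_0 * exp(-qT) = 11.2300 * 1.00000000 = 11.23000000
K * exp(-rT) = 10.2300 * 0.99950012 = 10.22488628
P = C - S*exp(-qT) + K*exp(-rT)
P = 1.7742 - 11.23000000 + 10.22488628 = 0.7691

Answer: Put price = 0.7691


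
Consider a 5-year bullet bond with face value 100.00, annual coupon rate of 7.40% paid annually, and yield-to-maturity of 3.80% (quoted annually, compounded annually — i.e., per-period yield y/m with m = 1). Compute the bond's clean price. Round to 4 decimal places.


Coupon per period c = face * coupon_rate / m = 7.400000
Periods per year m = 1; per-period yield y/m = 0.038000
Number of cashflows N = 5
Cashflows (t years, CF_t, discount factor 1/(1+y/m)^(m*t), PV):
  t = 1.0000: CF_t = 7.400000, DF = 0.963391, PV = 7.129094
  t = 2.0000: CF_t = 7.400000, DF = 0.928122, PV = 6.868106
  t = 3.0000: CF_t = 7.400000, DF = 0.894145, PV = 6.616673
  t = 4.0000: CF_t = 7.400000, DF = 0.861411, PV = 6.374444
  t = 5.0000: CF_t = 107.400000, DF = 0.829876, PV = 89.128688
Price P = sum_t PV_t = 116.117006

Answer: Price = 116.1170


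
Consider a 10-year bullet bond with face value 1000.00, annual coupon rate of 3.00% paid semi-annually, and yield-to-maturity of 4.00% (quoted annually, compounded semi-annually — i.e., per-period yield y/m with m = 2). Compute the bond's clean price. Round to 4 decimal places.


Answer: Price = 918.2428

Derivation:
Coupon per period c = face * coupon_rate / m = 15.000000
Periods per year m = 2; per-period yield y/m = 0.020000
Number of cashflows N = 20
Cashflows (t years, CF_t, discount factor 1/(1+y/m)^(m*t), PV):
  t = 0.5000: CF_t = 15.000000, DF = 0.980392, PV = 14.705882
  t = 1.0000: CF_t = 15.000000, DF = 0.961169, PV = 14.417532
  t = 1.5000: CF_t = 15.000000, DF = 0.942322, PV = 14.134835
  t = 2.0000: CF_t = 15.000000, DF = 0.923845, PV = 13.857681
  t = 2.5000: CF_t = 15.000000, DF = 0.905731, PV = 13.585962
  t = 3.0000: CF_t = 15.000000, DF = 0.887971, PV = 13.319571
  t = 3.5000: CF_t = 15.000000, DF = 0.870560, PV = 13.058403
  t = 4.0000: CF_t = 15.000000, DF = 0.853490, PV = 12.802356
  t = 4.5000: CF_t = 15.000000, DF = 0.836755, PV = 12.551329
  t = 5.0000: CF_t = 15.000000, DF = 0.820348, PV = 12.305224
  t = 5.5000: CF_t = 15.000000, DF = 0.804263, PV = 12.063946
  t = 6.0000: CF_t = 15.000000, DF = 0.788493, PV = 11.827398
  t = 6.5000: CF_t = 15.000000, DF = 0.773033, PV = 11.595488
  t = 7.0000: CF_t = 15.000000, DF = 0.757875, PV = 11.368125
  t = 7.5000: CF_t = 15.000000, DF = 0.743015, PV = 11.145221
  t = 8.0000: CF_t = 15.000000, DF = 0.728446, PV = 10.926687
  t = 8.5000: CF_t = 15.000000, DF = 0.714163, PV = 10.712438
  t = 9.0000: CF_t = 15.000000, DF = 0.700159, PV = 10.502391
  t = 9.5000: CF_t = 15.000000, DF = 0.686431, PV = 10.296461
  t = 10.0000: CF_t = 1015.000000, DF = 0.672971, PV = 683.065903
Price P = sum_t PV_t = 918.242833


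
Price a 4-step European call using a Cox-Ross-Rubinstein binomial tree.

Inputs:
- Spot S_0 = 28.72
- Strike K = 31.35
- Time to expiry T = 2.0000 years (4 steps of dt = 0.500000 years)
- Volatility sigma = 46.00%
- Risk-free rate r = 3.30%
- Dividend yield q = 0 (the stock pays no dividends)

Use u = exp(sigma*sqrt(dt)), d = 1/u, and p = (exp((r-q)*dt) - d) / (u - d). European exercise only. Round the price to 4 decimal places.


dt = T/N = 0.500000
u = exp(sigma*sqrt(dt)) = 1.384403; d = 1/u = 0.722333
p = (exp((r-q)*dt) - d) / (u - d) = 0.444521
Discount per step: exp(-r*dt) = 0.983635
Stock lattice S(k, i) with i counting down-moves:
  k=0: S(0,0) = 28.7200
  k=1: S(1,0) = 39.7601; S(1,1) = 20.7454
  k=2: S(2,0) = 55.0440; S(2,1) = 28.7200; S(2,2) = 14.9851
  k=3: S(3,0) = 76.2030; S(3,1) = 39.7601; S(3,2) = 20.7454; S(3,3) = 10.8242
  k=4: S(4,0) = 105.4957; S(4,1) = 55.0440; S(4,2) = 28.7200; S(4,3) = 14.9851; S(4,4) = 7.8187
Terminal payoffs V(N, i) = max(S_T - K, 0):
  V(4,0) = 74.145703; V(4,1) = 23.693951; V(4,2) = 0.000000; V(4,3) = 0.000000; V(4,4) = 0.000000
Backward induction: V(k, i) = exp(-r*dt) * [p * V(k+1, i) + (1-p) * V(k+1, i+1)].
  V(3,0) = exp(-r*dt) * [p*74.145703 + (1-p)*23.693951] = 45.366051
  V(3,1) = exp(-r*dt) * [p*23.693951 + (1-p)*0.000000] = 10.360093
  V(3,2) = exp(-r*dt) * [p*0.000000 + (1-p)*0.000000] = 0.000000
  V(3,3) = exp(-r*dt) * [p*0.000000 + (1-p)*0.000000] = 0.000000
  V(2,0) = exp(-r*dt) * [p*45.366051 + (1-p)*10.360093] = 25.496780
  V(2,1) = exp(-r*dt) * [p*10.360093 + (1-p)*0.000000] = 4.529913
  V(2,2) = exp(-r*dt) * [p*0.000000 + (1-p)*0.000000] = 0.000000
  V(1,0) = exp(-r*dt) * [p*25.496780 + (1-p)*4.529913] = 13.623468
  V(1,1) = exp(-r*dt) * [p*4.529913 + (1-p)*0.000000] = 1.980688
  V(0,0) = exp(-r*dt) * [p*13.623468 + (1-p)*1.980688] = 7.039037

Answer: Price = V(0,0) = 7.0390


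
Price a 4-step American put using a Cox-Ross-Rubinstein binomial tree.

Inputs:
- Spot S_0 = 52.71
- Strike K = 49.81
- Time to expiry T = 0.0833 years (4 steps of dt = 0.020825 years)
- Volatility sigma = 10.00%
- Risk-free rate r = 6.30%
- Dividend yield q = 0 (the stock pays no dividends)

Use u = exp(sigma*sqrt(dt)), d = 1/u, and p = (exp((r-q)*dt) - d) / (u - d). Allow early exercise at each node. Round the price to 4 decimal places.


dt = T/N = 0.020825
u = exp(sigma*sqrt(dt)) = 1.014535; d = 1/u = 0.985673
p = (exp((r-q)*dt) - d) / (u - d) = 0.541878
Discount per step: exp(-r*dt) = 0.998689
Stock lattice S(k, i) with i counting down-moves:
  k=0: S(0,0) = 52.7100
  k=1: S(1,0) = 53.4762; S(1,1) = 51.9548
  k=2: S(2,0) = 54.2535; S(2,1) = 52.7100; S(2,2) = 51.2104
  k=3: S(3,0) = 55.0421; S(3,1) = 53.4762; S(3,2) = 51.9548; S(3,3) = 50.4767
  k=4: S(4,0) = 55.8421; S(4,1) = 54.2535; S(4,2) = 52.7100; S(4,3) = 51.2104; S(4,4) = 49.7535
Terminal payoffs V(N, i) = max(K - S_T, 0):
  V(4,0) = 0.000000; V(4,1) = 0.000000; V(4,2) = 0.000000; V(4,3) = 0.000000; V(4,4) = 0.056455
Backward induction: V(k, i) = exp(-r*dt) * [p * V(k+1, i) + (1-p) * V(k+1, i+1)]; then take max(V_cont, immediate exercise) for American.
  V(3,0) = exp(-r*dt) * [p*0.000000 + (1-p)*0.000000] = 0.000000; exercise = 0.000000; V(3,0) = max -> 0.000000
  V(3,1) = exp(-r*dt) * [p*0.000000 + (1-p)*0.000000] = 0.000000; exercise = 0.000000; V(3,1) = max -> 0.000000
  V(3,2) = exp(-r*dt) * [p*0.000000 + (1-p)*0.000000] = 0.000000; exercise = 0.000000; V(3,2) = max -> 0.000000
  V(3,3) = exp(-r*dt) * [p*0.000000 + (1-p)*0.056455] = 0.025829; exercise = 0.000000; V(3,3) = max -> 0.025829
  V(2,0) = exp(-r*dt) * [p*0.000000 + (1-p)*0.000000] = 0.000000; exercise = 0.000000; V(2,0) = max -> 0.000000
  V(2,1) = exp(-r*dt) * [p*0.000000 + (1-p)*0.000000] = 0.000000; exercise = 0.000000; V(2,1) = max -> 0.000000
  V(2,2) = exp(-r*dt) * [p*0.000000 + (1-p)*0.025829] = 0.011818; exercise = 0.000000; V(2,2) = max -> 0.011818
  V(1,0) = exp(-r*dt) * [p*0.000000 + (1-p)*0.000000] = 0.000000; exercise = 0.000000; V(1,0) = max -> 0.000000
  V(1,1) = exp(-r*dt) * [p*0.000000 + (1-p)*0.011818] = 0.005407; exercise = 0.000000; V(1,1) = max -> 0.005407
  V(0,0) = exp(-r*dt) * [p*0.000000 + (1-p)*0.005407] = 0.002474; exercise = 0.000000; V(0,0) = max -> 0.002474

Answer: Price = V(0,0) = 0.0025


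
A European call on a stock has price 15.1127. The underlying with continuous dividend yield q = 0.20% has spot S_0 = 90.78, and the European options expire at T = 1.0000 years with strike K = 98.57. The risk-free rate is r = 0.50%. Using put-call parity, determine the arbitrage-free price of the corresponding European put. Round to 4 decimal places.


Answer: Put price = 22.5925

Derivation:
Put-call parity: C - P = S_0 * exp(-qT) - K * exp(-rT).
S_0 * exp(-qT) = 90.7800 * 0.99800200 = 90.59862144
K * exp(-rT) = 98.5700 * 0.99501248 = 98.07838007
P = C - S*exp(-qT) + K*exp(-rT)
P = 15.1127 - 90.59862144 + 98.07838007 = 22.5925


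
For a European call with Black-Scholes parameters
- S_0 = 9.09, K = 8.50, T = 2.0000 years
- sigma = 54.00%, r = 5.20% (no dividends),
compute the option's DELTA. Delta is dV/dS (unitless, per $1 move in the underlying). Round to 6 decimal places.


Answer: Delta = 0.727708

Derivation:
d1 = 0.6058972057; d2 = -0.1577781180
phi(d1) = 0.3320418562; exp(-qT) = 1.0000000000; exp(-rT) = 0.9012252974
N(d1) = 0.7277084925
Delta = exp(-qT) * N(d1) = 1.0000000000 * 0.7277084925 = 0.727708


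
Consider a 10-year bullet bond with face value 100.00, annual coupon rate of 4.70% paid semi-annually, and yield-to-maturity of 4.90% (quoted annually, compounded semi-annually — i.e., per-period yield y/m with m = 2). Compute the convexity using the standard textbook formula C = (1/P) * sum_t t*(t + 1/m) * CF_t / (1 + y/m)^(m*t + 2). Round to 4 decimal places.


Answer: Convexity = 74.7982

Derivation:
Coupon per period c = face * coupon_rate / m = 2.350000
Periods per year m = 2; per-period yield y/m = 0.024500
Number of cashflows N = 20
Cashflows (t years, CF_t, discount factor 1/(1+y/m)^(m*t), PV):
  t = 0.5000: CF_t = 2.350000, DF = 0.976086, PV = 2.293802
  t = 1.0000: CF_t = 2.350000, DF = 0.952744, PV = 2.238948
  t = 1.5000: CF_t = 2.350000, DF = 0.929960, PV = 2.185405
  t = 2.0000: CF_t = 2.350000, DF = 0.907721, PV = 2.133143
  t = 2.5000: CF_t = 2.350000, DF = 0.886013, PV = 2.082131
  t = 3.0000: CF_t = 2.350000, DF = 0.864825, PV = 2.032339
  t = 3.5000: CF_t = 2.350000, DF = 0.844143, PV = 1.983737
  t = 4.0000: CF_t = 2.350000, DF = 0.823957, PV = 1.936298
  t = 4.5000: CF_t = 2.350000, DF = 0.804252, PV = 1.889993
  t = 5.0000: CF_t = 2.350000, DF = 0.785019, PV = 1.844796
  t = 5.5000: CF_t = 2.350000, DF = 0.766246, PV = 1.800679
  t = 6.0000: CF_t = 2.350000, DF = 0.747922, PV = 1.757617
  t = 6.5000: CF_t = 2.350000, DF = 0.730036, PV = 1.715585
  t = 7.0000: CF_t = 2.350000, DF = 0.712578, PV = 1.674559
  t = 7.5000: CF_t = 2.350000, DF = 0.695538, PV = 1.634513
  t = 8.0000: CF_t = 2.350000, DF = 0.678904, PV = 1.595425
  t = 8.5000: CF_t = 2.350000, DF = 0.662669, PV = 1.557272
  t = 9.0000: CF_t = 2.350000, DF = 0.646822, PV = 1.520031
  t = 9.5000: CF_t = 2.350000, DF = 0.631354, PV = 1.483681
  t = 10.0000: CF_t = 102.350000, DF = 0.616255, PV = 63.073741
Price P = sum_t PV_t = 98.433696
Convexity numerator sum_t t*(t + 1/m) * CF_t / (1+y/m)^(m*t + 2):
  t = 0.5000: term = 1.092703
  t = 1.0000: term = 3.199715
  t = 1.5000: term = 6.246393
  t = 2.0000: term = 10.161693
  t = 2.5000: term = 14.878029
  t = 3.0000: term = 20.331127
  t = 3.5000: term = 26.459902
  t = 4.0000: term = 33.206319
  t = 4.5000: term = 40.515275
  t = 5.0000: term = 48.334475
  t = 5.5000: term = 56.614319
  t = 6.0000: term = 65.307791
  t = 6.5000: term = 74.370349
  t = 7.0000: term = 83.759825
  t = 7.5000: term = 93.436324
  t = 8.0000: term = 103.362129
  t = 8.5000: term = 113.501606
  t = 9.0000: term = 123.821118
  t = 9.5000: term = 134.288941
  t = 10.0000: term = 6309.776349
Convexity = (1/P) * sum = 7362.664381 / 98.433696 = 74.798212


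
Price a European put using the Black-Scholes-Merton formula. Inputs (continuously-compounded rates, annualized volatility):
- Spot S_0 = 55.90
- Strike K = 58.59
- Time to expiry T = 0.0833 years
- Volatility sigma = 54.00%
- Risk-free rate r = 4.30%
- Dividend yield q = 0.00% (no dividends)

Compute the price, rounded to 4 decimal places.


Answer: Price = 4.9260

Derivation:
d1 = (ln(S/K) + (r - q + 0.5*sigma^2) * T) / (sigma * sqrt(T)) = -0.20065404
d2 = d1 - sigma * sqrt(T) = -0.35650744
exp(-rT) = 0.99642451; exp(-qT) = 1.00000000
P = K * exp(-rT) * N(-d2) - S_0 * exp(-qT) * N(-d1)
N(-d1) = 0.57951545; N(-d2) = 0.63926971
P = 58.5900 * 0.99642451 * 0.63926971 - 55.9000 * 1.00000000 * 0.57951545 = 4.9260


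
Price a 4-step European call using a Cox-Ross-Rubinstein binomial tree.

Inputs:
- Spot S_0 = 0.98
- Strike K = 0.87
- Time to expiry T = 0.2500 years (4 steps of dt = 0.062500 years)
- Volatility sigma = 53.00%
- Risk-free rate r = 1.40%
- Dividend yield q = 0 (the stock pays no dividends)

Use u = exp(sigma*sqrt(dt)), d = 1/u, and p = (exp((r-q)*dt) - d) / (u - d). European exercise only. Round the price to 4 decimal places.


dt = T/N = 0.062500
u = exp(sigma*sqrt(dt)) = 1.141679; d = 1/u = 0.875903
p = (exp((r-q)*dt) - d) / (u - d) = 0.470217
Discount per step: exp(-r*dt) = 0.999125
Stock lattice S(k, i) with i counting down-moves:
  k=0: S(0,0) = 0.9800
  k=1: S(1,0) = 1.1188; S(1,1) = 0.8584
  k=2: S(2,0) = 1.2774; S(2,1) = 0.9800; S(2,2) = 0.7519
  k=3: S(3,0) = 1.4583; S(3,1) = 1.1188; S(3,2) = 0.8584; S(3,3) = 0.6586
  k=4: S(4,0) = 1.6650; S(4,1) = 1.2774; S(4,2) = 0.9800; S(4,3) = 0.7519; S(4,4) = 0.5768
Terminal payoffs V(N, i) = max(S_T - K, 0):
  V(4,0) = 0.794954; V(4,1) = 0.407362; V(4,2) = 0.110000; V(4,3) = 0.000000; V(4,4) = 0.000000
Backward induction: V(k, i) = exp(-r*dt) * [p * V(k+1, i) + (1-p) * V(k+1, i+1)].
  V(3,0) = exp(-r*dt) * [p*0.794954 + (1-p)*0.407362] = 0.589099
  V(3,1) = exp(-r*dt) * [p*0.407362 + (1-p)*0.110000] = 0.249606
  V(3,2) = exp(-r*dt) * [p*0.110000 + (1-p)*0.000000] = 0.051679
  V(3,3) = exp(-r*dt) * [p*0.000000 + (1-p)*0.000000] = 0.000000
  V(2,0) = exp(-r*dt) * [p*0.589099 + (1-p)*0.249606] = 0.408884
  V(2,1) = exp(-r*dt) * [p*0.249606 + (1-p)*0.051679] = 0.144621
  V(2,2) = exp(-r*dt) * [p*0.051679 + (1-p)*0.000000] = 0.024279
  V(1,0) = exp(-r*dt) * [p*0.408884 + (1-p)*0.144621] = 0.268647
  V(1,1) = exp(-r*dt) * [p*0.144621 + (1-p)*0.024279] = 0.080795
  V(0,0) = exp(-r*dt) * [p*0.268647 + (1-p)*0.080795] = 0.168978

Answer: Price = V(0,0) = 0.1690


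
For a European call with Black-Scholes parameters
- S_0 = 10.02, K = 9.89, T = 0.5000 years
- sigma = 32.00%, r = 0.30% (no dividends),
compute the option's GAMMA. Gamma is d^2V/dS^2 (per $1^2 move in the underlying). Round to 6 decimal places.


d1 = 0.1774791618; d2 = -0.0487950082
phi(d1) = 0.3927083873; exp(-qT) = 1.0000000000; exp(-rT) = 0.9985011244
Gamma = exp(-qT) * phi(d1) / (S * sigma * sqrt(T)) = 1.0000000000 * 0.3927083873 / (10.0200 * 0.3200 * 0.7071067812) = 0.173208

Answer: Gamma = 0.173208


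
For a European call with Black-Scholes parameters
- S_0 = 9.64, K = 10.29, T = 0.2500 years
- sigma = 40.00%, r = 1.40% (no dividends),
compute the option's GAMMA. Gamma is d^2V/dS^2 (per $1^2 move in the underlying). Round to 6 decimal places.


d1 = -0.2087572061; d2 = -0.4087572061
phi(d1) = 0.3903434374; exp(-qT) = 1.0000000000; exp(-rT) = 0.9965061179
Gamma = exp(-qT) * phi(d1) / (S * sigma * sqrt(T)) = 1.0000000000 * 0.3903434374 / (9.6400 * 0.4000 * 0.5000000000) = 0.202460

Answer: Gamma = 0.202460


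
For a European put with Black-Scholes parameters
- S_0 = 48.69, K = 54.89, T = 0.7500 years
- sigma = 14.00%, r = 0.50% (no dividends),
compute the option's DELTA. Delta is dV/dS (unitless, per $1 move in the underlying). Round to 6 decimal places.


d1 = -0.8970168435; d2 = -1.0182604000
phi(d1) = 0.2667994192; exp(-qT) = 1.0000000000; exp(-rT) = 0.9962570225
N(-d1) = 0.8151450353
Delta = -exp(-qT) * N(-d1) = -1.0000000000 * 0.8151450353 = -0.815145

Answer: Delta = -0.815145


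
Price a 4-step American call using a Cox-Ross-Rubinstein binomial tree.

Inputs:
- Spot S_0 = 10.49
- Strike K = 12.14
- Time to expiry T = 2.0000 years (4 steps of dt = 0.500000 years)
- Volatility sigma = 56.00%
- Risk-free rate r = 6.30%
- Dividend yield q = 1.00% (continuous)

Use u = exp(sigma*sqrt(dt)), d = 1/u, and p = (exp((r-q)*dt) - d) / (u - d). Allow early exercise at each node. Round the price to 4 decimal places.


dt = T/N = 0.500000
u = exp(sigma*sqrt(dt)) = 1.485839; d = 1/u = 0.673020
p = (exp((r-q)*dt) - d) / (u - d) = 0.435317
Discount per step: exp(-r*dt) = 0.968991
Stock lattice S(k, i) with i counting down-moves:
  k=0: S(0,0) = 10.4900
  k=1: S(1,0) = 15.5865; S(1,1) = 7.0600
  k=2: S(2,0) = 23.1590; S(2,1) = 10.4900; S(2,2) = 4.7515
  k=3: S(3,0) = 34.4105; S(3,1) = 15.5865; S(3,2) = 7.0600; S(3,3) = 3.1979
  k=4: S(4,0) = 51.1285; S(4,1) = 23.1590; S(4,2) = 10.4900; S(4,3) = 4.7515; S(4,4) = 2.1522
Terminal payoffs V(N, i) = max(S_T - K, 0):
  V(4,0) = 38.988477; V(4,1) = 11.018966; V(4,2) = 0.000000; V(4,3) = 0.000000; V(4,4) = 0.000000
Backward induction: V(k, i) = exp(-r*dt) * [p * V(k+1, i) + (1-p) * V(k+1, i+1)]; then take max(V_cont, immediate exercise) for American.
  V(3,0) = exp(-r*dt) * [p*38.988477 + (1-p)*11.018966] = 22.475329; exercise = 22.270502; V(3,0) = max -> 22.475329
  V(3,1) = exp(-r*dt) * [p*11.018966 + (1-p)*0.000000] = 4.648001; exercise = 3.446454; V(3,1) = max -> 4.648001
  V(3,2) = exp(-r*dt) * [p*0.000000 + (1-p)*0.000000] = 0.000000; exercise = 0.000000; V(3,2) = max -> 0.000000
  V(3,3) = exp(-r*dt) * [p*0.000000 + (1-p)*0.000000] = 0.000000; exercise = 0.000000; V(3,3) = max -> 0.000000
  V(2,0) = exp(-r*dt) * [p*22.475329 + (1-p)*4.648001] = 12.023764; exercise = 11.018966; V(2,0) = max -> 12.023764
  V(2,1) = exp(-r*dt) * [p*4.648001 + (1-p)*0.000000] = 1.960612; exercise = 0.000000; V(2,1) = max -> 1.960612
  V(2,2) = exp(-r*dt) * [p*0.000000 + (1-p)*0.000000] = 0.000000; exercise = 0.000000; V(2,2) = max -> 0.000000
  V(1,0) = exp(-r*dt) * [p*12.023764 + (1-p)*1.960612] = 6.144636; exercise = 3.446454; V(1,0) = max -> 6.144636
  V(1,1) = exp(-r*dt) * [p*1.960612 + (1-p)*0.000000] = 0.827022; exercise = 0.000000; V(1,1) = max -> 0.827022
  V(0,0) = exp(-r*dt) * [p*6.144636 + (1-p)*0.827022] = 3.044444; exercise = 0.000000; V(0,0) = max -> 3.044444

Answer: Price = V(0,0) = 3.0444


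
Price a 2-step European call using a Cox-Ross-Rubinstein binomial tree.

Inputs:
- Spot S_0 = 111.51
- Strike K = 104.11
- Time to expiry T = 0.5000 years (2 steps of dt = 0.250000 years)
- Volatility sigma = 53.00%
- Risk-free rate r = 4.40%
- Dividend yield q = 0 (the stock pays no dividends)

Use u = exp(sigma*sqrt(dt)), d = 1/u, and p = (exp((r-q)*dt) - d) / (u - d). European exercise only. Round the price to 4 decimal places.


Answer: Price = V(0,0) = 20.8544

Derivation:
dt = T/N = 0.250000
u = exp(sigma*sqrt(dt)) = 1.303431; d = 1/u = 0.767206
p = (exp((r-q)*dt) - d) / (u - d) = 0.454762
Discount per step: exp(-r*dt) = 0.989060
Stock lattice S(k, i) with i counting down-moves:
  k=0: S(0,0) = 111.5100
  k=1: S(1,0) = 145.3456; S(1,1) = 85.5511
  k=2: S(2,0) = 189.4479; S(2,1) = 111.5100; S(2,2) = 65.6353
Terminal payoffs V(N, i) = max(S_T - K, 0):
  V(2,0) = 85.337942; V(2,1) = 7.400000; V(2,2) = 0.000000
Backward induction: V(k, i) = exp(-r*dt) * [p * V(k+1, i) + (1-p) * V(k+1, i+1)].
  V(1,0) = exp(-r*dt) * [p*85.337942 + (1-p)*7.400000] = 42.374522
  V(1,1) = exp(-r*dt) * [p*7.400000 + (1-p)*0.000000] = 3.328424
  V(0,0) = exp(-r*dt) * [p*42.374522 + (1-p)*3.328424] = 20.854441


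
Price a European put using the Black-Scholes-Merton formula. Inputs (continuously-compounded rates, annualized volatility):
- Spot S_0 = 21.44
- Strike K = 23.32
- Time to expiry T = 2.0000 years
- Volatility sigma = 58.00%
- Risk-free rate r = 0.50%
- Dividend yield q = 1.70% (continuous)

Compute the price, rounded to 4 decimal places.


d1 = (ln(S/K) + (r - q + 0.5*sigma^2) * T) / (sigma * sqrt(T)) = 0.27838913
d2 = d1 - sigma * sqrt(T) = -0.54185474
exp(-rT) = 0.99004983; exp(-qT) = 0.96657150
P = K * exp(-rT) * N(-d2) - S_0 * exp(-qT) * N(-d1)
N(-d1) = 0.39035683; N(-d2) = 0.70604071
P = 23.3200 * 0.99004983 * 0.70604071 - 21.4400 * 0.96657150 * 0.39035683 = 8.2116

Answer: Price = 8.2116


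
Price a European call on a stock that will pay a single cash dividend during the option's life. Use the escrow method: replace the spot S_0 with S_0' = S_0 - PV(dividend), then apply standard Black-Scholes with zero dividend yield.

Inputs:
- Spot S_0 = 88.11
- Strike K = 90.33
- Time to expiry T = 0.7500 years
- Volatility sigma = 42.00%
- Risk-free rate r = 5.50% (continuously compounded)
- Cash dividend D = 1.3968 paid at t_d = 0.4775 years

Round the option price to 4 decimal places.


PV(D) = D * exp(-r * t_d) = 1.3968 * 0.97407936 = 1.36059405
S_0' = S_0 - PV(D) = 88.1100 - 1.36059405 = 86.74940595
d1 = (ln(S_0'/K) + (r + sigma^2/2)*T) / (sigma*sqrt(T)) = 0.18407560
d2 = d1 - sigma*sqrt(T) = -0.17965507
exp(-rT) = 0.95958920
N(d1) = 0.57302292; N(d2) = 0.42871168
C = S_0' * N(d1) - K * exp(-rT) * N(d2) = 86.74940595 * 0.57302292 - 90.3300 * 0.95958920 * 0.42871168 = 12.5488

Answer: Price = 12.5488


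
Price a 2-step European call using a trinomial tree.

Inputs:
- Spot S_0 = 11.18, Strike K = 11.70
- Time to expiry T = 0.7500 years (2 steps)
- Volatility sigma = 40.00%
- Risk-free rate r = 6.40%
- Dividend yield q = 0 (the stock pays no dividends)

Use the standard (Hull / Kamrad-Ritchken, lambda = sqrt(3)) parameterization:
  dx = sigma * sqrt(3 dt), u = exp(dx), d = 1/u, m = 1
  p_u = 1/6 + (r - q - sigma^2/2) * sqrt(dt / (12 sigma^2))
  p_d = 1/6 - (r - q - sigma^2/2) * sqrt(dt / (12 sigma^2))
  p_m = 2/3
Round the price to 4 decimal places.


dt = T/N = 0.375000; dx = sigma*sqrt(3*dt) = 0.424264
u = exp(dx) = 1.528465; d = 1/u = 0.654251
p_u = 0.159596, p_m = 0.666667, p_d = 0.173738
Discount per step: exp(-r*dt) = 0.976286
Stock lattice S(k, j) with j the centered position index:
  k=0: S(0,+0) = 11.1800
  k=1: S(1,-1) = 7.3145; S(1,+0) = 11.1800; S(1,+1) = 17.0882
  k=2: S(2,-2) = 4.7855; S(2,-1) = 7.3145; S(2,+0) = 11.1800; S(2,+1) = 17.0882; S(2,+2) = 26.1188
Terminal payoffs V(N, j) = max(S_T - K, 0):
  V(2,-2) = 0.000000; V(2,-1) = 0.000000; V(2,+0) = 0.000000; V(2,+1) = 5.388240; V(2,+2) = 14.418780
Backward induction: V(k, j) = exp(-r*dt) * [p_u * V(k+1, j+1) + p_m * V(k+1, j) + p_d * V(k+1, j-1)]
  V(1,-1) = exp(-r*dt) * [p_u*0.000000 + p_m*0.000000 + p_d*0.000000] = 0.000000
  V(1,+0) = exp(-r*dt) * [p_u*5.388240 + p_m*0.000000 + p_d*0.000000] = 0.839547
  V(1,+1) = exp(-r*dt) * [p_u*14.418780 + p_m*5.388240 + p_d*0.000000] = 5.753578
  V(0,+0) = exp(-r*dt) * [p_u*5.753578 + p_m*0.839547 + p_d*0.000000] = 1.442895

Answer: Price = V(0,0) = 1.4429


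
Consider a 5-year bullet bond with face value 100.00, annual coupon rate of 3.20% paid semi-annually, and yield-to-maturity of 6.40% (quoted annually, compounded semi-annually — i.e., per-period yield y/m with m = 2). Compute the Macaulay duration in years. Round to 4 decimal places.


Coupon per period c = face * coupon_rate / m = 1.600000
Periods per year m = 2; per-period yield y/m = 0.032000
Number of cashflows N = 10
Cashflows (t years, CF_t, discount factor 1/(1+y/m)^(m*t), PV):
  t = 0.5000: CF_t = 1.600000, DF = 0.968992, PV = 1.550388
  t = 1.0000: CF_t = 1.600000, DF = 0.938946, PV = 1.502314
  t = 1.5000: CF_t = 1.600000, DF = 0.909831, PV = 1.455730
  t = 2.0000: CF_t = 1.600000, DF = 0.881620, PV = 1.410591
  t = 2.5000: CF_t = 1.600000, DF = 0.854283, PV = 1.366852
  t = 3.0000: CF_t = 1.600000, DF = 0.827793, PV = 1.324469
  t = 3.5000: CF_t = 1.600000, DF = 0.802125, PV = 1.283400
  t = 4.0000: CF_t = 1.600000, DF = 0.777253, PV = 1.243605
  t = 4.5000: CF_t = 1.600000, DF = 0.753152, PV = 1.205043
  t = 5.0000: CF_t = 101.600000, DF = 0.729799, PV = 74.147538
Price P = sum_t PV_t = 86.489930
Macaulay numerator sum_t t * PV_t:
  t * PV_t at t = 0.5000: 0.775194
  t * PV_t at t = 1.0000: 1.502314
  t * PV_t at t = 1.5000: 2.183595
  t * PV_t at t = 2.0000: 2.821183
  t * PV_t at t = 2.5000: 3.417130
  t * PV_t at t = 3.0000: 3.973407
  t * PV_t at t = 3.5000: 4.491901
  t * PV_t at t = 4.0000: 4.974419
  t * PV_t at t = 4.5000: 5.422696
  t * PV_t at t = 5.0000: 370.737690
Macaulay duration D = (sum_t t * PV_t) / P = 400.299528 / 86.489930 = 4.628279

Answer: Macaulay duration = 4.6283 years


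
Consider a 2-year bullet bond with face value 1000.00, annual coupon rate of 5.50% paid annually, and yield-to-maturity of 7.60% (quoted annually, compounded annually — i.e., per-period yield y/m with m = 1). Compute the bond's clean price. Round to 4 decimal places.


Answer: Price = 962.3450

Derivation:
Coupon per period c = face * coupon_rate / m = 55.000000
Periods per year m = 1; per-period yield y/m = 0.076000
Number of cashflows N = 2
Cashflows (t years, CF_t, discount factor 1/(1+y/m)^(m*t), PV):
  t = 1.0000: CF_t = 55.000000, DF = 0.929368, PV = 51.115242
  t = 2.0000: CF_t = 1055.000000, DF = 0.863725, PV = 911.229806
Price P = sum_t PV_t = 962.345048


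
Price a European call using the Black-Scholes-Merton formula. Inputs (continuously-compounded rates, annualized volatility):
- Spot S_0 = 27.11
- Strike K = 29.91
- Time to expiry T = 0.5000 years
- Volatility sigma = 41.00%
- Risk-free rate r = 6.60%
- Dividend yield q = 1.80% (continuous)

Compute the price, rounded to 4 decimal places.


Answer: Price = 2.2842

Derivation:
d1 = (ln(S/K) + (r - q + 0.5*sigma^2) * T) / (sigma * sqrt(T)) = -0.11129243
d2 = d1 - sigma * sqrt(T) = -0.40120621
exp(-rT) = 0.96753856; exp(-qT) = 0.99104038
C = S_0 * exp(-qT) * N(d1) - K * exp(-rT) * N(d2)
N(d1) = 0.45569223; N(d2) = 0.34413415
C = 27.1100 * 0.99104038 * 0.45569223 - 29.9100 * 0.96753856 * 0.34413415 = 2.2842


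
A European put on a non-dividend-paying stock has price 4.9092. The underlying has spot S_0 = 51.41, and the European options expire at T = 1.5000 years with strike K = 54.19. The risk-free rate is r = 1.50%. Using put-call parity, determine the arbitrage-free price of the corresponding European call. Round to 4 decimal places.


Answer: Call price = 3.3349

Derivation:
Put-call parity: C - P = S_0 * exp(-qT) - K * exp(-rT).
S_0 * exp(-qT) = 51.4100 * 1.00000000 = 51.41000000
K * exp(-rT) = 54.1900 * 0.97775124 = 52.98433954
C = P + S*exp(-qT) - K*exp(-rT)
C = 4.9092 + 51.41000000 - 52.98433954 = 3.3349


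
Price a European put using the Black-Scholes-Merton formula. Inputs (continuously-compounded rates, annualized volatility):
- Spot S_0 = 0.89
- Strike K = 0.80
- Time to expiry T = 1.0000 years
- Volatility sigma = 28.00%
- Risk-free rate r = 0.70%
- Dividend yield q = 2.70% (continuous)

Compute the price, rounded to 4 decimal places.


d1 = (ln(S/K) + (r - q + 0.5*sigma^2) * T) / (sigma * sqrt(T)) = 0.44932048
d2 = d1 - sigma * sqrt(T) = 0.16932048
exp(-rT) = 0.99302444; exp(-qT) = 0.97336124
P = K * exp(-rT) * N(-d2) - S_0 * exp(-qT) * N(-d1)
N(-d1) = 0.32660024; N(-d2) = 0.43277228
P = 0.8000 * 0.99302444 * 0.43277228 - 0.8900 * 0.97336124 * 0.32660024 = 0.0609

Answer: Price = 0.0609


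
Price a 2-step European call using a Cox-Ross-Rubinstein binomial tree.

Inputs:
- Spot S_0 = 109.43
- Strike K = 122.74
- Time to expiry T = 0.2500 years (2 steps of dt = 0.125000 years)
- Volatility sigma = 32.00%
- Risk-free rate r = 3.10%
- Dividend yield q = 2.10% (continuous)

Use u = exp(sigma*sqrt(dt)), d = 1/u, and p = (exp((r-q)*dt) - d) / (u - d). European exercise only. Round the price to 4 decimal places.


Answer: Price = V(0,0) = 3.2720

Derivation:
dt = T/N = 0.125000
u = exp(sigma*sqrt(dt)) = 1.119785; d = 1/u = 0.893028
p = (exp((r-q)*dt) - d) / (u - d) = 0.477262
Discount per step: exp(-r*dt) = 0.996132
Stock lattice S(k, i) with i counting down-moves:
  k=0: S(0,0) = 109.4300
  k=1: S(1,0) = 122.5381; S(1,1) = 97.7241
  k=2: S(2,0) = 137.2164; S(2,1) = 109.4300; S(2,2) = 87.2704
Terminal payoffs V(N, i) = max(S_T - K, 0):
  V(2,0) = 14.476401; V(2,1) = 0.000000; V(2,2) = 0.000000
Backward induction: V(k, i) = exp(-r*dt) * [p * V(k+1, i) + (1-p) * V(k+1, i+1)].
  V(1,0) = exp(-r*dt) * [p*14.476401 + (1-p)*0.000000] = 6.882312
  V(1,1) = exp(-r*dt) * [p*0.000000 + (1-p)*0.000000] = 0.000000
  V(0,0) = exp(-r*dt) * [p*6.882312 + (1-p)*0.000000] = 3.271961


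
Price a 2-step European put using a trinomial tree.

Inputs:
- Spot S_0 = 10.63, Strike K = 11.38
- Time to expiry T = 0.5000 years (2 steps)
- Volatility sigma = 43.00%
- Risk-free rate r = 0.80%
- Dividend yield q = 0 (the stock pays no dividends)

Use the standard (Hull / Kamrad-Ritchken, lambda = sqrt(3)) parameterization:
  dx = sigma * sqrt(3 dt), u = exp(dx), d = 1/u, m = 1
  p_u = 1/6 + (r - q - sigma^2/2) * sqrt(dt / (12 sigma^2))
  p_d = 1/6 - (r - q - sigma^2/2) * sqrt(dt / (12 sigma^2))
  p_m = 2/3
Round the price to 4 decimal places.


dt = T/N = 0.250000; dx = sigma*sqrt(3*dt) = 0.372391
u = exp(dx) = 1.451200; d = 1/u = 0.689085
p_u = 0.138319, p_m = 0.666667, p_d = 0.195014
Discount per step: exp(-r*dt) = 0.998002
Stock lattice S(k, j) with j the centered position index:
  k=0: S(0,+0) = 10.6300
  k=1: S(1,-1) = 7.3250; S(1,+0) = 10.6300; S(1,+1) = 15.4263
  k=2: S(2,-2) = 5.0475; S(2,-1) = 7.3250; S(2,+0) = 10.6300; S(2,+1) = 15.4263; S(2,+2) = 22.3866
Terminal payoffs V(N, j) = max(K - S_T, 0):
  V(2,-2) = 6.332473; V(2,-1) = 4.055028; V(2,+0) = 0.750000; V(2,+1) = 0.000000; V(2,+2) = 0.000000
Backward induction: V(k, j) = exp(-r*dt) * [p_u * V(k+1, j+1) + p_m * V(k+1, j) + p_d * V(k+1, j-1)]
  V(1,-1) = exp(-r*dt) * [p_u*0.750000 + p_m*4.055028 + p_d*6.332473] = 4.033936
  V(1,+0) = exp(-r*dt) * [p_u*0.000000 + p_m*0.750000 + p_d*4.055028] = 1.288208
  V(1,+1) = exp(-r*dt) * [p_u*0.000000 + p_m*0.000000 + p_d*0.750000] = 0.145968
  V(0,+0) = exp(-r*dt) * [p_u*0.145968 + p_m*1.288208 + p_d*4.033936] = 1.662341

Answer: Price = V(0,0) = 1.6623


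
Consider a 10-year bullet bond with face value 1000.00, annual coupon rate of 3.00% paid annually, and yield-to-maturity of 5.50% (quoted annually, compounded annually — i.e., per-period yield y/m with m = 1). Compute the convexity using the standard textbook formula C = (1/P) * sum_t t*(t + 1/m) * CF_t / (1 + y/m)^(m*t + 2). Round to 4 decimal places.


Coupon per period c = face * coupon_rate / m = 30.000000
Periods per year m = 1; per-period yield y/m = 0.055000
Number of cashflows N = 10
Cashflows (t years, CF_t, discount factor 1/(1+y/m)^(m*t), PV):
  t = 1.0000: CF_t = 30.000000, DF = 0.947867, PV = 28.436019
  t = 2.0000: CF_t = 30.000000, DF = 0.898452, PV = 26.953572
  t = 3.0000: CF_t = 30.000000, DF = 0.851614, PV = 25.548410
  t = 4.0000: CF_t = 30.000000, DF = 0.807217, PV = 24.216502
  t = 5.0000: CF_t = 30.000000, DF = 0.765134, PV = 22.954031
  t = 6.0000: CF_t = 30.000000, DF = 0.725246, PV = 21.757375
  t = 7.0000: CF_t = 30.000000, DF = 0.687437, PV = 20.623104
  t = 8.0000: CF_t = 30.000000, DF = 0.651599, PV = 19.547966
  t = 9.0000: CF_t = 30.000000, DF = 0.617629, PV = 18.528878
  t = 10.0000: CF_t = 1030.000000, DF = 0.585431, PV = 602.993497
Price P = sum_t PV_t = 811.559354
Convexity numerator sum_t t*(t + 1/m) * CF_t / (1+y/m)^(m*t + 2):
  t = 1.0000: term = 51.096820
  t = 2.0000: term = 145.299014
  t = 3.0000: term = 275.448367
  t = 4.0000: term = 435.147500
  t = 5.0000: term = 618.693128
  t = 6.0000: term = 821.014577
  t = 7.0000: term = 1037.617159
  t = 8.0000: term = 1264.530052
  t = 9.0000: term = 1498.258355
  t = 10.0000: term = 59593.706026
Convexity = (1/P) * sum = 65740.810997 / 811.559354 = 81.005549

Answer: Convexity = 81.0055


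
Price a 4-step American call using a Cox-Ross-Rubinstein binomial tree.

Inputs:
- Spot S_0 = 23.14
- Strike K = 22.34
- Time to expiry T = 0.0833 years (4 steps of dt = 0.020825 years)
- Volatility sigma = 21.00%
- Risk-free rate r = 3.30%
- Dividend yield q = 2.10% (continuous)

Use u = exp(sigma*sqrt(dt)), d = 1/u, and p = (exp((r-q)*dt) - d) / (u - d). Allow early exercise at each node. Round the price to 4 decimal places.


Answer: Price = V(0,0) = 1.0806

Derivation:
dt = T/N = 0.020825
u = exp(sigma*sqrt(dt)) = 1.030769; d = 1/u = 0.970150
p = (exp((r-q)*dt) - d) / (u - d) = 0.496547
Discount per step: exp(-r*dt) = 0.999313
Stock lattice S(k, i) with i counting down-moves:
  k=0: S(0,0) = 23.1400
  k=1: S(1,0) = 23.8520; S(1,1) = 22.4493
  k=2: S(2,0) = 24.5859; S(2,1) = 23.1400; S(2,2) = 21.7791
  k=3: S(3,0) = 25.3424; S(3,1) = 23.8520; S(3,2) = 22.4493; S(3,3) = 21.1290
  k=4: S(4,0) = 26.1221; S(4,1) = 24.5859; S(4,2) = 23.1400; S(4,3) = 21.7791; S(4,4) = 20.4983
Terminal payoffs V(N, i) = max(S_T - K, 0):
  V(4,0) = 3.782109; V(4,1) = 2.245882; V(4,2) = 0.800000; V(4,3) = 0.000000; V(4,4) = 0.000000
Backward induction: V(k, i) = exp(-r*dt) * [p * V(k+1, i) + (1-p) * V(k+1, i+1)]; then take max(V_cont, immediate exercise) for American.
  V(3,0) = exp(-r*dt) * [p*3.782109 + (1-p)*2.245882] = 3.006624; exercise = 3.002357; V(3,0) = max -> 3.006624
  V(3,1) = exp(-r*dt) * [p*2.245882 + (1-p)*0.800000] = 1.516906; exercise = 1.511988; V(3,1) = max -> 1.516906
  V(3,2) = exp(-r*dt) * [p*0.800000 + (1-p)*0.000000] = 0.396965; exercise = 0.109265; V(3,2) = max -> 0.396965
  V(3,3) = exp(-r*dt) * [p*0.000000 + (1-p)*0.000000] = 0.000000; exercise = 0.000000; V(3,3) = max -> 0.000000
  V(2,0) = exp(-r*dt) * [p*3.006624 + (1-p)*1.516906] = 2.255071; exercise = 2.245882; V(2,0) = max -> 2.255071
  V(2,1) = exp(-r*dt) * [p*1.516906 + (1-p)*0.396965] = 0.952414; exercise = 0.800000; V(2,1) = max -> 0.952414
  V(2,2) = exp(-r*dt) * [p*0.396965 + (1-p)*0.000000] = 0.196977; exercise = 0.000000; V(2,2) = max -> 0.196977
  V(1,0) = exp(-r*dt) * [p*2.255071 + (1-p)*0.952414] = 1.598146; exercise = 1.511988; V(1,0) = max -> 1.598146
  V(1,1) = exp(-r*dt) * [p*0.952414 + (1-p)*0.196977] = 0.571694; exercise = 0.109265; V(1,1) = max -> 0.571694
  V(0,0) = exp(-r*dt) * [p*1.598146 + (1-p)*0.571694] = 1.080633; exercise = 0.800000; V(0,0) = max -> 1.080633


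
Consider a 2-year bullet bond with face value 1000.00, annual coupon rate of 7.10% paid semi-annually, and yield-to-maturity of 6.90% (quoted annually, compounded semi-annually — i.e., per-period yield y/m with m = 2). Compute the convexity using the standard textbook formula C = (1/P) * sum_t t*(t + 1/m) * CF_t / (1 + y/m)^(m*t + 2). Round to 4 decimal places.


Coupon per period c = face * coupon_rate / m = 35.500000
Periods per year m = 2; per-period yield y/m = 0.034500
Number of cashflows N = 4
Cashflows (t years, CF_t, discount factor 1/(1+y/m)^(m*t), PV):
  t = 0.5000: CF_t = 35.500000, DF = 0.966651, PV = 34.316095
  t = 1.0000: CF_t = 35.500000, DF = 0.934413, PV = 33.171672
  t = 1.5000: CF_t = 35.500000, DF = 0.903251, PV = 32.065415
  t = 2.0000: CF_t = 1035.500000, DF = 0.873128, PV = 904.124261
Price P = sum_t PV_t = 1003.677443
Convexity numerator sum_t t*(t + 1/m) * CF_t / (1+y/m)^(m*t + 2):
  t = 0.5000: term = 16.032708
  t = 1.0000: term = 46.494077
  t = 1.5000: term = 89.887051
  t = 2.0000: term = 4224.128659
Convexity = (1/P) * sum = 4376.542495 / 1003.677443 = 4.360507

Answer: Convexity = 4.3605


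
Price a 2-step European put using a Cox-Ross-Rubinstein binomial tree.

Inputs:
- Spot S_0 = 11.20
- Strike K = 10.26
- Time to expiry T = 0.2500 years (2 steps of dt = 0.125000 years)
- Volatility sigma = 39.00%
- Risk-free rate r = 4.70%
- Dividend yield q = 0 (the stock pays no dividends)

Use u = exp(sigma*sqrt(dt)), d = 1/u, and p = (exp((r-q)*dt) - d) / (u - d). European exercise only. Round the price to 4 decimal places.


dt = T/N = 0.125000
u = exp(sigma*sqrt(dt)) = 1.147844; d = 1/u = 0.871198
p = (exp((r-q)*dt) - d) / (u - d) = 0.486882
Discount per step: exp(-r*dt) = 0.994142
Stock lattice S(k, i) with i counting down-moves:
  k=0: S(0,0) = 11.2000
  k=1: S(1,0) = 12.8559; S(1,1) = 9.7574
  k=2: S(2,0) = 14.7565; S(2,1) = 11.2000; S(2,2) = 8.5006
Terminal payoffs V(N, i) = max(K - S_T, 0):
  V(2,0) = 0.000000; V(2,1) = 0.000000; V(2,2) = 1.759354
Backward induction: V(k, i) = exp(-r*dt) * [p * V(k+1, i) + (1-p) * V(k+1, i+1)].
  V(1,0) = exp(-r*dt) * [p*0.000000 + (1-p)*0.000000] = 0.000000
  V(1,1) = exp(-r*dt) * [p*0.000000 + (1-p)*1.759354] = 0.897468
  V(0,0) = exp(-r*dt) * [p*0.000000 + (1-p)*0.897468] = 0.457809

Answer: Price = V(0,0) = 0.4578


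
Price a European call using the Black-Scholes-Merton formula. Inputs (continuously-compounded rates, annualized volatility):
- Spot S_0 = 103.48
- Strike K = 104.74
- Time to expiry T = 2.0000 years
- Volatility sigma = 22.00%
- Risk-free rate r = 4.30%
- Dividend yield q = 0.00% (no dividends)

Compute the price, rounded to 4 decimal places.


d1 = (ln(S/K) + (r - q + 0.5*sigma^2) * T) / (sigma * sqrt(T)) = 0.39307831
d2 = d1 - sigma * sqrt(T) = 0.08195132
exp(-rT) = 0.91759423; exp(-qT) = 1.00000000
C = S_0 * exp(-qT) * N(d1) - K * exp(-rT) * N(d2)
N(d1) = 0.65286918; N(d2) = 0.53265729
C = 103.4800 * 1.00000000 * 0.65286918 - 104.7400 * 0.91759423 * 0.53265729 = 16.3658

Answer: Price = 16.3658


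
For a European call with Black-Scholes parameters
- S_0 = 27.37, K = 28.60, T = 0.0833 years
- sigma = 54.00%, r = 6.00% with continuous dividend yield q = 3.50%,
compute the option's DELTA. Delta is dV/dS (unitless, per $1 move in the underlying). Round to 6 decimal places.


d1 = -0.1907661698; d2 = -0.3466195625
phi(d1) = 0.3917488243; exp(-qT) = 0.9970887459; exp(-rT) = 0.9950144692
N(d1) = 0.4243543972
Delta = exp(-qT) * N(d1) = 0.9970887459 * 0.4243543972 = 0.423119

Answer: Delta = 0.423119


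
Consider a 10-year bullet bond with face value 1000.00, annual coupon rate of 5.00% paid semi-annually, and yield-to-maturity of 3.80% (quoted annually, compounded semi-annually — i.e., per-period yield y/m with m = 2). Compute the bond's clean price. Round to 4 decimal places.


Coupon per period c = face * coupon_rate / m = 25.000000
Periods per year m = 2; per-period yield y/m = 0.019000
Number of cashflows N = 20
Cashflows (t years, CF_t, discount factor 1/(1+y/m)^(m*t), PV):
  t = 0.5000: CF_t = 25.000000, DF = 0.981354, PV = 24.533857
  t = 1.0000: CF_t = 25.000000, DF = 0.963056, PV = 24.076405
  t = 1.5000: CF_t = 25.000000, DF = 0.945099, PV = 23.627483
  t = 2.0000: CF_t = 25.000000, DF = 0.927477, PV = 23.186931
  t = 2.5000: CF_t = 25.000000, DF = 0.910184, PV = 22.754594
  t = 3.0000: CF_t = 25.000000, DF = 0.893213, PV = 22.330318
  t = 3.5000: CF_t = 25.000000, DF = 0.876558, PV = 21.913953
  t = 4.0000: CF_t = 25.000000, DF = 0.860214, PV = 21.505351
  t = 4.5000: CF_t = 25.000000, DF = 0.844175, PV = 21.104368
  t = 5.0000: CF_t = 25.000000, DF = 0.828434, PV = 20.710862
  t = 5.5000: CF_t = 25.000000, DF = 0.812988, PV = 20.324693
  t = 6.0000: CF_t = 25.000000, DF = 0.797829, PV = 19.945724
  t = 6.5000: CF_t = 25.000000, DF = 0.782953, PV = 19.573821
  t = 7.0000: CF_t = 25.000000, DF = 0.768354, PV = 19.208853
  t = 7.5000: CF_t = 25.000000, DF = 0.754028, PV = 18.850690
  t = 8.0000: CF_t = 25.000000, DF = 0.739968, PV = 18.499205
  t = 8.5000: CF_t = 25.000000, DF = 0.726171, PV = 18.154274
  t = 9.0000: CF_t = 25.000000, DF = 0.712631, PV = 17.815774
  t = 9.5000: CF_t = 25.000000, DF = 0.699343, PV = 17.483586
  t = 10.0000: CF_t = 1025.000000, DF = 0.686304, PV = 703.461259
Price P = sum_t PV_t = 1099.062000

Answer: Price = 1099.0620


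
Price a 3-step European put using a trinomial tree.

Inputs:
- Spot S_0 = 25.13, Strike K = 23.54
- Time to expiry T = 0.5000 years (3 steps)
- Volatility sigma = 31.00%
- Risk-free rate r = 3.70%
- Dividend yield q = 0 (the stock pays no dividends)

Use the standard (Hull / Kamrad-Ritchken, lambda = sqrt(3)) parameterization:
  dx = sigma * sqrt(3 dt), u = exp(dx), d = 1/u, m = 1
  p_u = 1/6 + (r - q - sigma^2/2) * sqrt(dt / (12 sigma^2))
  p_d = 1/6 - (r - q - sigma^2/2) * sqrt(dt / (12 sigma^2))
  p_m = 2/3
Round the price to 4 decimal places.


Answer: Price = V(0,0) = 1.2692

Derivation:
dt = T/N = 0.166667; dx = sigma*sqrt(3*dt) = 0.219203
u = exp(dx) = 1.245084; d = 1/u = 0.803159
p_u = 0.162466, p_m = 0.666667, p_d = 0.170867
Discount per step: exp(-r*dt) = 0.993852
Stock lattice S(k, j) with j the centered position index:
  k=0: S(0,+0) = 25.1300
  k=1: S(1,-1) = 20.1834; S(1,+0) = 25.1300; S(1,+1) = 31.2890
  k=2: S(2,-2) = 16.2105; S(2,-1) = 20.1834; S(2,+0) = 25.1300; S(2,+1) = 31.2890; S(2,+2) = 38.9574
  k=3: S(3,-3) = 13.0196; S(3,-2) = 16.2105; S(3,-1) = 20.1834; S(3,+0) = 25.1300; S(3,+1) = 31.2890; S(3,+2) = 38.9574; S(3,+3) = 48.5052
Terminal payoffs V(N, j) = max(K - S_T, 0):
  V(3,-3) = 10.520437; V(3,-2) = 7.329549; V(3,-1) = 3.356625; V(3,+0) = 0.000000; V(3,+1) = 0.000000; V(3,+2) = 0.000000; V(3,+3) = 0.000000
Backward induction: V(k, j) = exp(-r*dt) * [p_u * V(k+1, j+1) + p_m * V(k+1, j) + p_d * V(k+1, j-1)]
  V(2,-2) = exp(-r*dt) * [p_u*3.356625 + p_m*7.329549 + p_d*10.520437] = 7.184860
  V(2,-1) = exp(-r*dt) * [p_u*0.000000 + p_m*3.356625 + p_d*7.329549] = 3.468675
  V(2,+0) = exp(-r*dt) * [p_u*0.000000 + p_m*0.000000 + p_d*3.356625] = 0.570012
  V(2,+1) = exp(-r*dt) * [p_u*0.000000 + p_m*0.000000 + p_d*0.000000] = 0.000000
  V(2,+2) = exp(-r*dt) * [p_u*0.000000 + p_m*0.000000 + p_d*0.000000] = 0.000000
  V(1,-1) = exp(-r*dt) * [p_u*0.570012 + p_m*3.468675 + p_d*7.184860] = 3.610384
  V(1,+0) = exp(-r*dt) * [p_u*0.000000 + p_m*0.570012 + p_d*3.468675] = 0.966712
  V(1,+1) = exp(-r*dt) * [p_u*0.000000 + p_m*0.000000 + p_d*0.570012] = 0.096798
  V(0,+0) = exp(-r*dt) * [p_u*0.096798 + p_m*0.966712 + p_d*3.610384] = 1.269247
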